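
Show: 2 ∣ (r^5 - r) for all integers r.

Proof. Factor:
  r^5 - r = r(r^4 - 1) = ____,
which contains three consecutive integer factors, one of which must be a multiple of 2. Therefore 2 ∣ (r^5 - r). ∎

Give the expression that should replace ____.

(r - 1)r(r + 1)(r^2 + 1)

r^4 - 1 = (r^2 - 1)(r^2 + 1), and r^2 - 1 = (r-1)(r+1).
So r(r^4 - 1) = (r - 1)r(r + 1)(r^2 + 1).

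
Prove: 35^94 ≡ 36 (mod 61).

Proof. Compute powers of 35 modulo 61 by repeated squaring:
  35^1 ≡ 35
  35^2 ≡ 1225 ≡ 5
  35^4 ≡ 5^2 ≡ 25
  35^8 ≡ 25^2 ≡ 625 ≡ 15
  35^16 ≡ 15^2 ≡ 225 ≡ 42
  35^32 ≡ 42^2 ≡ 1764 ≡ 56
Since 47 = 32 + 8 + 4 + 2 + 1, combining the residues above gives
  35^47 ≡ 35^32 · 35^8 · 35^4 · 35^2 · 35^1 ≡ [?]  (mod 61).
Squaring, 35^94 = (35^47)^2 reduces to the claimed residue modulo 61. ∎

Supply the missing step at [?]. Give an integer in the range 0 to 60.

Multiply the listed residues: 56 · 15 · 25 · 5 · 35 = 840 → 21000 → 105000 → 3675000.
Reducing modulo 61: 3675000 = 60245·61 + 55, so 35^47 ≡ 55.

55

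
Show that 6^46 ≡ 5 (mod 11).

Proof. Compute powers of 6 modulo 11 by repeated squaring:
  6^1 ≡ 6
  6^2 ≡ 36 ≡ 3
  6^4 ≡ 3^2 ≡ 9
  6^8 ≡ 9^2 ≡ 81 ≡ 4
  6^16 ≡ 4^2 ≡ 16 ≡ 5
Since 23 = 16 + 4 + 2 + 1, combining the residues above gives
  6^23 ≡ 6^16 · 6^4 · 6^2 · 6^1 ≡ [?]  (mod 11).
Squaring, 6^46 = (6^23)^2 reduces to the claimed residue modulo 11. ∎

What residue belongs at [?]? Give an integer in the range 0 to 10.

6^16 · 6^4 · 6^2 · 6^1 ≡ 5 · 9 · 3 · 6 = 810.
810 mod 11 = 7, so 6^23 ≡ 7 (mod 11).

7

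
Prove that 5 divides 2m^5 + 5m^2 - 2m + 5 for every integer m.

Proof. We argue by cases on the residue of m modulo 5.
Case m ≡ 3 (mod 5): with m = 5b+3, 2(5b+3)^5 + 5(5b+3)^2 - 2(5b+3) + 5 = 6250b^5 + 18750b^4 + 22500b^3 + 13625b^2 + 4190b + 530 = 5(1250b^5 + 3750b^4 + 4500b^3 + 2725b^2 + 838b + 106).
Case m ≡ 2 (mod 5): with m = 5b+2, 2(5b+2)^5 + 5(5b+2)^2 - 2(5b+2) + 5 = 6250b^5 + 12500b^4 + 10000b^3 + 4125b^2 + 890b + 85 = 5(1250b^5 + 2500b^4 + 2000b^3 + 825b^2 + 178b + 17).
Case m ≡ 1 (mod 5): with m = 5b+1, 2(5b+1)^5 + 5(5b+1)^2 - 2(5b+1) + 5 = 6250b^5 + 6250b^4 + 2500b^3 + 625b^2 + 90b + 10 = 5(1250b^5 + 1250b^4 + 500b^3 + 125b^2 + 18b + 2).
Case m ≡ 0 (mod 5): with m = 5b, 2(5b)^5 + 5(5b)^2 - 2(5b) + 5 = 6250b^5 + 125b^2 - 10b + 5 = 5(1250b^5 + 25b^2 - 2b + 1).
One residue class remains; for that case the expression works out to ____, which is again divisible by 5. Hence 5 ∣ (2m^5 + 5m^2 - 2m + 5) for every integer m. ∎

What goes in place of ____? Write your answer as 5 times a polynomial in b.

Only m ≡ 4 (mod 5) is unaccounted for. Put m = 5b+4:
2(5b+4)^5 + 5(5b+4)^2 - 2(5b+4) + 5 expands to 6250b^5 + 25000b^4 + 40000b^3 + 32125b^2 + 12990b + 2125,
and factoring out 5 leaves 5(1250b^5 + 5000b^4 + 8000b^3 + 6425b^2 + 2598b + 425).

5(1250b^5 + 5000b^4 + 8000b^3 + 6425b^2 + 2598b + 425)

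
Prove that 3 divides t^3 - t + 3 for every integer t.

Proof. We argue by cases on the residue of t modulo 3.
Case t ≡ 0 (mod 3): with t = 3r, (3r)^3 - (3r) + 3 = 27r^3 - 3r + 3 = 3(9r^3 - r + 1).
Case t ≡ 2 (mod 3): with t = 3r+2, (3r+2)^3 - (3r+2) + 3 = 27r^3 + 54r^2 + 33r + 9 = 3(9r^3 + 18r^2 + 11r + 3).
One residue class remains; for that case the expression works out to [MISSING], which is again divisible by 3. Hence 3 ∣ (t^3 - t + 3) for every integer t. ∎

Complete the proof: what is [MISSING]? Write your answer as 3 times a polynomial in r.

3(9r^3 + 9r^2 + 2r + 1)

The residues treated are {0, 2}, so the missing case is t ≡ 1 (mod 3); write t = 3r+1.
Then (3r+1)^3 - (3r+1) + 3 = 27r^3 + 27r^2 + 6r + 3 = 3(9r^3 + 9r^2 + 2r + 1).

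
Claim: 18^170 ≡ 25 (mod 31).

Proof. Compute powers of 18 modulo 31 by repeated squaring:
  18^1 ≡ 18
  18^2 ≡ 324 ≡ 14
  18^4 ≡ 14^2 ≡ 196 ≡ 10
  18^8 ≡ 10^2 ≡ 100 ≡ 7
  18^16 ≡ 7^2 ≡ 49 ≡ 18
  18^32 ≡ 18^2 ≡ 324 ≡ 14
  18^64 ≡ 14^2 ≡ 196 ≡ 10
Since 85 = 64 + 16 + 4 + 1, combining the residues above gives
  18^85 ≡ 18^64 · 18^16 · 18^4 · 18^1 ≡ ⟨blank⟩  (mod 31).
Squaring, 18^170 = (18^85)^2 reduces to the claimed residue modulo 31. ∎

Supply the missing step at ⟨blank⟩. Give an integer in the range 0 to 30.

18^64 · 18^16 · 18^4 · 18^1 ≡ 10 · 18 · 10 · 18 = 32400.
32400 mod 31 = 5, so 18^85 ≡ 5 (mod 31).

5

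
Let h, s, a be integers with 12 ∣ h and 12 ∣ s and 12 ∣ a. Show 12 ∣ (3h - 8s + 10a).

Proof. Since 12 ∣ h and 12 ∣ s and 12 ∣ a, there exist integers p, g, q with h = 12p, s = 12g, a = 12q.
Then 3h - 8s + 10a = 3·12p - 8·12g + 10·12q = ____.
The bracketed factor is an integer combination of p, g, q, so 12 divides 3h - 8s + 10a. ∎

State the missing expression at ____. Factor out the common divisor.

12(-8g + 3p + 10q)

Pull the common 12 out of every term: 3·12p - 8·12g + 10·12q = 12(-8g + 3p + 10q).
-8g + 3p + 10q is an integer, which exhibits the divisibility.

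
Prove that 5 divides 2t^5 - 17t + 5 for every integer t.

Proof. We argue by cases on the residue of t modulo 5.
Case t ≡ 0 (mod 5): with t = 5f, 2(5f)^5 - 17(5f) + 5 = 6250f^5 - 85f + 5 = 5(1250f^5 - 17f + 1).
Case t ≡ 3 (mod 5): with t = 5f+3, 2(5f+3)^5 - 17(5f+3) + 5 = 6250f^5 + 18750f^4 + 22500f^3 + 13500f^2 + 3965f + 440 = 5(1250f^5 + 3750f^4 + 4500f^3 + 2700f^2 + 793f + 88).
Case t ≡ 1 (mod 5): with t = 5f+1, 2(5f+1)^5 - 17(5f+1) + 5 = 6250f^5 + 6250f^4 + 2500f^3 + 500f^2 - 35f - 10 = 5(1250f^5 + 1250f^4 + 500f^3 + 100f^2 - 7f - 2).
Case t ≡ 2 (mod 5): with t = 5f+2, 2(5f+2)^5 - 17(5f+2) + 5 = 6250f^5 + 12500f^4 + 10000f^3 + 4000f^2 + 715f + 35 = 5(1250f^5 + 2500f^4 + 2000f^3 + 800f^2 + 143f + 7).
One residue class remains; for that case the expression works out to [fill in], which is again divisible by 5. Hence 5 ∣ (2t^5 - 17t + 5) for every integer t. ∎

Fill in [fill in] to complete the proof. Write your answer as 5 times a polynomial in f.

Only t ≡ 4 (mod 5) is unaccounted for. Put t = 5f+4:
2(5f+4)^5 - 17(5f+4) + 5 expands to 6250f^5 + 25000f^4 + 40000f^3 + 32000f^2 + 12715f + 1985,
and factoring out 5 leaves 5(1250f^5 + 5000f^4 + 8000f^3 + 6400f^2 + 2543f + 397).

5(1250f^5 + 5000f^4 + 8000f^3 + 6400f^2 + 2543f + 397)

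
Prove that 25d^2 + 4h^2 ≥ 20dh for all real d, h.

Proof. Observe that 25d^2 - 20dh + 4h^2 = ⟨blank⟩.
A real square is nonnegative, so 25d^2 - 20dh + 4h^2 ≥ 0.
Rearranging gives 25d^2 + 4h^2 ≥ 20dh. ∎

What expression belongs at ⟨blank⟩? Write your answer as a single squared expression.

25d^2 - 20dh + 4h^2 is a perfect-square trinomial: the outer terms are (5d)^2 and (2h)^2, and the cross term is -2·5d·2h.
So 25d^2 - 20dh + 4h^2 = (5d - 2h)^2 ≥ 0.

(5d - 2h)^2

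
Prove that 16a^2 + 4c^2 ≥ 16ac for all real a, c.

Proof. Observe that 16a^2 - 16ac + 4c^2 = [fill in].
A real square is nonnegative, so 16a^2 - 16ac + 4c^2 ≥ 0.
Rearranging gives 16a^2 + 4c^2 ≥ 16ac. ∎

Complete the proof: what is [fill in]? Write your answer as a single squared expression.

(4a - 2c)^2

16a^2 - 16ac + 4c^2 is a perfect-square trinomial: the outer terms are (4a)^2 and (2c)^2, and the cross term is -2·4a·2c.
So 16a^2 - 16ac + 4c^2 = (4a - 2c)^2 ≥ 0.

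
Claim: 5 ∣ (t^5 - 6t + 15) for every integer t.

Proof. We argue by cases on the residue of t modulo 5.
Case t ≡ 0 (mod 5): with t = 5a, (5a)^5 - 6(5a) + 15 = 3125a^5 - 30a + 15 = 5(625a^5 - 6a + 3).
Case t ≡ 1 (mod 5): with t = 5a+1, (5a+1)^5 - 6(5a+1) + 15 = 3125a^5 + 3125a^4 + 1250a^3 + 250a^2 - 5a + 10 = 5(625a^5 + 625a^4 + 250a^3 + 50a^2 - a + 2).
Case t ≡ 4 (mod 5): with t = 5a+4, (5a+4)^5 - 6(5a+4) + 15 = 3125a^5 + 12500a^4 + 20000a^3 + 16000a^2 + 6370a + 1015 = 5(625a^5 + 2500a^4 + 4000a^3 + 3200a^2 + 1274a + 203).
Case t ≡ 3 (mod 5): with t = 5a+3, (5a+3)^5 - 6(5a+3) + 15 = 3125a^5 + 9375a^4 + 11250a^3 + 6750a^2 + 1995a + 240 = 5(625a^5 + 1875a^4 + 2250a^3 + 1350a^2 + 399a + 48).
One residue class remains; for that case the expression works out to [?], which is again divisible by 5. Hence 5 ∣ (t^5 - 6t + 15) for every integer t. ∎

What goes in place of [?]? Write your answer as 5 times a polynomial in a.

5(625a^5 + 1250a^4 + 1000a^3 + 400a^2 + 74a + 7)

The residues treated are {0, 1, 4, 3}, so the missing case is t ≡ 2 (mod 5); write t = 5a+2.
Then (5a+2)^5 - 6(5a+2) + 15 = 3125a^5 + 6250a^4 + 5000a^3 + 2000a^2 + 370a + 35 = 5(625a^5 + 1250a^4 + 1000a^3 + 400a^2 + 74a + 7).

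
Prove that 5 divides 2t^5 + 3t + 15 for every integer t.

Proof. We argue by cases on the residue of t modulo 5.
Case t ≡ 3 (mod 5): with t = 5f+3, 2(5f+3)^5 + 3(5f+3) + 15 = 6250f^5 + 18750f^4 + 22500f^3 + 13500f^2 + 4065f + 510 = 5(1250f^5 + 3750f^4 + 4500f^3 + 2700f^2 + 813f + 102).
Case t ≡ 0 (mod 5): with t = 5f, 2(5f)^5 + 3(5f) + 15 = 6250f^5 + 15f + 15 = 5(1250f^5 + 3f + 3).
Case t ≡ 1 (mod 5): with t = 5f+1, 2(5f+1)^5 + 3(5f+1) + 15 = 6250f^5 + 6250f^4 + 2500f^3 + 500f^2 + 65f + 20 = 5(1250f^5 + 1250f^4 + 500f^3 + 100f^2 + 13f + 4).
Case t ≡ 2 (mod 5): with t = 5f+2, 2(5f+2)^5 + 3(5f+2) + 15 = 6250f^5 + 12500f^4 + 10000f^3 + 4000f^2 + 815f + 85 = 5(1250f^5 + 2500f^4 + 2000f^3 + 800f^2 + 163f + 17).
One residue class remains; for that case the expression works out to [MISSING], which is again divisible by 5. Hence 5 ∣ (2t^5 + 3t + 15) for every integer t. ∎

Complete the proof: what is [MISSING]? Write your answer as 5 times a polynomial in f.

Only t ≡ 4 (mod 5) is unaccounted for. Put t = 5f+4:
2(5f+4)^5 + 3(5f+4) + 15 expands to 6250f^5 + 25000f^4 + 40000f^3 + 32000f^2 + 12815f + 2075,
and factoring out 5 leaves 5(1250f^5 + 5000f^4 + 8000f^3 + 6400f^2 + 2563f + 415).

5(1250f^5 + 5000f^4 + 8000f^3 + 6400f^2 + 2563f + 415)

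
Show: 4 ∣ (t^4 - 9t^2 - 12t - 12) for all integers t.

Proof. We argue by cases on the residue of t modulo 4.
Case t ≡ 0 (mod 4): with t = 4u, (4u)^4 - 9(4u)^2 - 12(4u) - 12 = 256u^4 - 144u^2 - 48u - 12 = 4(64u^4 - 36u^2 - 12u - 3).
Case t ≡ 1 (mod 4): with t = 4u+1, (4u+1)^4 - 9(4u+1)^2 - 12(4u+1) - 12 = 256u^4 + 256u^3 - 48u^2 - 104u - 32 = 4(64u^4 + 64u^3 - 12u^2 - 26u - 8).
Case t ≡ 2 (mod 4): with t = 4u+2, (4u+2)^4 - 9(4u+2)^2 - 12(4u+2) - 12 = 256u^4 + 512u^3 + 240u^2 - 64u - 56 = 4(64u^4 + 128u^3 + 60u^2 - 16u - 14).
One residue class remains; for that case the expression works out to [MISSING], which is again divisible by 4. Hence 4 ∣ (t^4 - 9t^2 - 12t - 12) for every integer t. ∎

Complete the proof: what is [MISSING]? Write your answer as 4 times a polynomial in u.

The residues treated are {0, 1, 2}, so the missing case is t ≡ 3 (mod 4); write t = 4u+3.
Then (4u+3)^4 - 9(4u+3)^2 - 12(4u+3) - 12 = 256u^4 + 768u^3 + 720u^2 + 168u - 48 = 4(64u^4 + 192u^3 + 180u^2 + 42u - 12).

4(64u^4 + 192u^3 + 180u^2 + 42u - 12)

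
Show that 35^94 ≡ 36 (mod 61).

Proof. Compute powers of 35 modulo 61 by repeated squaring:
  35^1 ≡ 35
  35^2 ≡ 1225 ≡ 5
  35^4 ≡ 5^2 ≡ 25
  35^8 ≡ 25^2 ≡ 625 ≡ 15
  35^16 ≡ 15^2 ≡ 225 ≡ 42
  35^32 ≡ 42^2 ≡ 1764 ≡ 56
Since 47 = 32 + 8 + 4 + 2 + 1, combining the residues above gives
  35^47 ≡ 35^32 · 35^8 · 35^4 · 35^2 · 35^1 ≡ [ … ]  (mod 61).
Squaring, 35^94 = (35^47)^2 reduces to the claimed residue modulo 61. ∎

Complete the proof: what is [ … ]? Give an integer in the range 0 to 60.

Multiply the listed residues: 56 · 15 · 25 · 5 · 35 = 840 → 21000 → 105000 → 3675000.
Reducing modulo 61: 3675000 = 60245·61 + 55, so 35^47 ≡ 55.

55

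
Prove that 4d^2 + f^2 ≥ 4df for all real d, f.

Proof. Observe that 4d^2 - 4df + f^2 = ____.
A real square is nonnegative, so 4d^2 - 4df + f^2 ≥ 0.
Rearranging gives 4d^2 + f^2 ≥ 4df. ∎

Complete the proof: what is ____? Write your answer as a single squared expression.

(2d - f)^2

4d^2 - 4df + f^2 is a perfect-square trinomial: the outer terms are (2d)^2 and (f)^2, and the cross term is -2·2d·f.
So 4d^2 - 4df + f^2 = (2d - f)^2 ≥ 0.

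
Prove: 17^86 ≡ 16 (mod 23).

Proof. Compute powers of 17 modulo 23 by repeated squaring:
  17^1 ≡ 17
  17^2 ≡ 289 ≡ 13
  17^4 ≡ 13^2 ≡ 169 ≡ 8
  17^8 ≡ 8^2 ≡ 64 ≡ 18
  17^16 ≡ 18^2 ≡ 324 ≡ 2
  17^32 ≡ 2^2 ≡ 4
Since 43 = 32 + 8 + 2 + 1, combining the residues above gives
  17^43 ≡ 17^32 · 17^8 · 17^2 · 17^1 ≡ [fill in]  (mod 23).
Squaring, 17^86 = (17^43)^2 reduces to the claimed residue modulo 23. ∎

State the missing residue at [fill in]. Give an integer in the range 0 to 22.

19

Multiply the listed residues: 4 · 18 · 13 · 17 = 72 → 936 → 15912.
Reducing modulo 23: 15912 = 691·23 + 19, so 17^43 ≡ 19.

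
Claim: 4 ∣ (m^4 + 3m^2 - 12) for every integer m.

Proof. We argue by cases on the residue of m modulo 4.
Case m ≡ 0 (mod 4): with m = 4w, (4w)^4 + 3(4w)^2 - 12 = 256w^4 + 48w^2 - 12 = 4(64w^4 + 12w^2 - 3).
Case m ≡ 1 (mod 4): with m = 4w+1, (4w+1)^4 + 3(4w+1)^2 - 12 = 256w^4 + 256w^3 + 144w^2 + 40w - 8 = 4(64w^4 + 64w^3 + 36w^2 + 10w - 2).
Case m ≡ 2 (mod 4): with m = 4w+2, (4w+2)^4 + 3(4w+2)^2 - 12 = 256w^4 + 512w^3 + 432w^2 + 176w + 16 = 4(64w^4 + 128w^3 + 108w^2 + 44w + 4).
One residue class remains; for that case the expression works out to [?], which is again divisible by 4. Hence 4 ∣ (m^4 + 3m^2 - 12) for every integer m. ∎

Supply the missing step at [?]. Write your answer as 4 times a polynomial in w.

4(64w^4 + 192w^3 + 228w^2 + 126w + 24)

Only m ≡ 3 (mod 4) is unaccounted for. Put m = 4w+3:
(4w+3)^4 + 3(4w+3)^2 - 12 expands to 256w^4 + 768w^3 + 912w^2 + 504w + 96,
and factoring out 4 leaves 4(64w^4 + 192w^3 + 228w^2 + 126w + 24).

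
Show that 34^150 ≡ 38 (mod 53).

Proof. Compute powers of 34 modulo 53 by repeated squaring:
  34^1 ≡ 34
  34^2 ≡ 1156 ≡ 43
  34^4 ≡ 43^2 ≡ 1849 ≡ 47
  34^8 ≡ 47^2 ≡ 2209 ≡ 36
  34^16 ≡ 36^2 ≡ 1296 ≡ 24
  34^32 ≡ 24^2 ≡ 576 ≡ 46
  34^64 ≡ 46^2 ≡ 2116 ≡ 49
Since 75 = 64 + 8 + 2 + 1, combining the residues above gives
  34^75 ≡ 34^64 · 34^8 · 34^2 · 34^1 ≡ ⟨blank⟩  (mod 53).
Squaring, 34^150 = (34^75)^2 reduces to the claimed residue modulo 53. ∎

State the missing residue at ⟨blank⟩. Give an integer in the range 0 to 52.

41

Multiply the listed residues: 49 · 36 · 43 · 34 = 1764 → 75852 → 2578968.
Reducing modulo 53: 2578968 = 48659·53 + 41, so 34^75 ≡ 41.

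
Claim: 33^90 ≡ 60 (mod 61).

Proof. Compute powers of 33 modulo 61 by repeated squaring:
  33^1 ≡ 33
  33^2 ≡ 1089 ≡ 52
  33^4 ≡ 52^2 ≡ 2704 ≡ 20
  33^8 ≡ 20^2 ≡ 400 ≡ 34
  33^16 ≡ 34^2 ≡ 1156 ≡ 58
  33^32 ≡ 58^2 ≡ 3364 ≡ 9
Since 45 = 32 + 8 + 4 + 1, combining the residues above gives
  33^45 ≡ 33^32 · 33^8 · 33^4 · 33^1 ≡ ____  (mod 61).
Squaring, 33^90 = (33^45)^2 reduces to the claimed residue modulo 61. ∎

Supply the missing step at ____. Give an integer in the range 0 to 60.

Multiply the listed residues: 9 · 34 · 20 · 33 = 306 → 6120 → 201960.
Reducing modulo 61: 201960 = 3310·61 + 50, so 33^45 ≡ 50.

50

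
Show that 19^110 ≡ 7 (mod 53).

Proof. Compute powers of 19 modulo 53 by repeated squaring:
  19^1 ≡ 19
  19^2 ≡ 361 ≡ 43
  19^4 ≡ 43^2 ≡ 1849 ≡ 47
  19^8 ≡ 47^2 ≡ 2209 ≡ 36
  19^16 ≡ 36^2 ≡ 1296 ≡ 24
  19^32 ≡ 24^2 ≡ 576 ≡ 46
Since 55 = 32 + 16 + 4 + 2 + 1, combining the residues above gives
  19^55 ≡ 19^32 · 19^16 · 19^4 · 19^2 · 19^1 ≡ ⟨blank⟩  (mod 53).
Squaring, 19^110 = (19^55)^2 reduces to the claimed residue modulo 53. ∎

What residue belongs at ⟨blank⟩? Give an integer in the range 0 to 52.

Multiply the listed residues: 46 · 24 · 47 · 43 · 19 = 1104 → 51888 → 2231184 → 42392496.
Reducing modulo 53: 42392496 = 799858·53 + 22, so 19^55 ≡ 22.

22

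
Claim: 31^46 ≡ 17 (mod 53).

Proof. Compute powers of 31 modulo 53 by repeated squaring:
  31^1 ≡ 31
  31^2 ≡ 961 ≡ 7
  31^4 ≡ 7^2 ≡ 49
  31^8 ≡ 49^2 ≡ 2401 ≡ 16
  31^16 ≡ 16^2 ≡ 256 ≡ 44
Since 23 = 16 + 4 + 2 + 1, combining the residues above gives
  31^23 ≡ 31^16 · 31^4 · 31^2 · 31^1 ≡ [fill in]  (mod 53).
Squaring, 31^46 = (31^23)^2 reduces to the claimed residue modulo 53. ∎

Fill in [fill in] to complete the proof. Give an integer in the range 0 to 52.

31^16 · 31^4 · 31^2 · 31^1 ≡ 44 · 49 · 7 · 31 = 467852.
467852 mod 53 = 21, so 31^23 ≡ 21 (mod 53).

21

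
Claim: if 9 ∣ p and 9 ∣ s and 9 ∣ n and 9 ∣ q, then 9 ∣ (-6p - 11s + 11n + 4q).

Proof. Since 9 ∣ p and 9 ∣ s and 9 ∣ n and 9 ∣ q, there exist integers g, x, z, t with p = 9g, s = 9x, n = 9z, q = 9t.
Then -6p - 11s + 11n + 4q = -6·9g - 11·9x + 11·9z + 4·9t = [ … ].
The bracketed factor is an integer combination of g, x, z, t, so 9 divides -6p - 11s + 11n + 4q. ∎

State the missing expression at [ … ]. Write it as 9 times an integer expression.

Each term has a factor of 9: -6·9g - 11·9x + 11·9z + 4·9t = 9·(-6g + 4t - 11x + 11z).
Since -6g + 4t - 11x + 11z is an integer, 9 ∣ (-6p - 11s + 11n + 4q).

9(-6g + 4t - 11x + 11z)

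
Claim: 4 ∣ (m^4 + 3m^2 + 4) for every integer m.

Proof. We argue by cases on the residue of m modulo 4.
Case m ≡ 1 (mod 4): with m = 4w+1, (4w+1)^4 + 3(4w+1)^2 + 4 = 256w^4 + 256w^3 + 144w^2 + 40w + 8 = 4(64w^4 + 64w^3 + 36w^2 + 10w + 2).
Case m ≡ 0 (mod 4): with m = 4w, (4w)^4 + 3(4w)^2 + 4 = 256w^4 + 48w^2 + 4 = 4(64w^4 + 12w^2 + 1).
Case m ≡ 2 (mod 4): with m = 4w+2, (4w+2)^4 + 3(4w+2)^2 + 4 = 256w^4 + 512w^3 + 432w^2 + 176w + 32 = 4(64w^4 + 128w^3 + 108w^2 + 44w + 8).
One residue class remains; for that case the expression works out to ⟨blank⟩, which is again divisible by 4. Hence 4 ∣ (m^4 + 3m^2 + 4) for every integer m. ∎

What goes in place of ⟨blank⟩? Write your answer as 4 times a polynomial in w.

4(64w^4 + 192w^3 + 228w^2 + 126w + 28)

Only m ≡ 3 (mod 4) is unaccounted for. Put m = 4w+3:
(4w+3)^4 + 3(4w+3)^2 + 4 expands to 256w^4 + 768w^3 + 912w^2 + 504w + 112,
and factoring out 4 leaves 4(64w^4 + 192w^3 + 228w^2 + 126w + 28).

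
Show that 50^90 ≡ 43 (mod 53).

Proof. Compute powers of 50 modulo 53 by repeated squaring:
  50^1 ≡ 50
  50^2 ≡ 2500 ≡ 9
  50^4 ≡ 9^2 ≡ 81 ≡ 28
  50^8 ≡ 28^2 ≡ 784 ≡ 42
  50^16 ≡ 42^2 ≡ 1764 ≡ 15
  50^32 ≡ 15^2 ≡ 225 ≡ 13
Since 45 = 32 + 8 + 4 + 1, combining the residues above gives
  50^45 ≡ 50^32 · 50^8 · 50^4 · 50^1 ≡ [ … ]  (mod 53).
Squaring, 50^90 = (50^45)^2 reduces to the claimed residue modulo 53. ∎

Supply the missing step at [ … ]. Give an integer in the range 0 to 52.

34

50^32 · 50^8 · 50^4 · 50^1 ≡ 13 · 42 · 28 · 50 = 764400.
764400 mod 53 = 34, so 50^45 ≡ 34 (mod 53).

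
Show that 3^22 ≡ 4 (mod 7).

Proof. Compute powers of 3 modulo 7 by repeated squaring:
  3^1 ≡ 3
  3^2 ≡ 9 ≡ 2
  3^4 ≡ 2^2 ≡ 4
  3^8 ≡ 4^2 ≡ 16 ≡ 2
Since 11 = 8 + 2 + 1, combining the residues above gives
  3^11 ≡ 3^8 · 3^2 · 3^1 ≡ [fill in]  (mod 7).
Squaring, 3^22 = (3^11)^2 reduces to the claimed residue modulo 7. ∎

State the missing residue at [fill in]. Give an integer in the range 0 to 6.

Multiply the listed residues: 2 · 2 · 3 = 4 → 12.
Reducing modulo 7: 12 = 1·7 + 5, so 3^11 ≡ 5.

5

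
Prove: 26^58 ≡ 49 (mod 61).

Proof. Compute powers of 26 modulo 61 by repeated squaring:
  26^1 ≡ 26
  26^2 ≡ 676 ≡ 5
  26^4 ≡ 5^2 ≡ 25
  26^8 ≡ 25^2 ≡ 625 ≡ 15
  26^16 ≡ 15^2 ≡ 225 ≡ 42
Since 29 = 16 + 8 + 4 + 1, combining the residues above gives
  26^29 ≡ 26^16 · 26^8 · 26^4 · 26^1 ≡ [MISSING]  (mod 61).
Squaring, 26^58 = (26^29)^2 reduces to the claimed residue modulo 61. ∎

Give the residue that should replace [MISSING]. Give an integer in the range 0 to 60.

7

26^16 · 26^8 · 26^4 · 26^1 ≡ 42 · 15 · 25 · 26 = 409500.
409500 mod 61 = 7, so 26^29 ≡ 7 (mod 61).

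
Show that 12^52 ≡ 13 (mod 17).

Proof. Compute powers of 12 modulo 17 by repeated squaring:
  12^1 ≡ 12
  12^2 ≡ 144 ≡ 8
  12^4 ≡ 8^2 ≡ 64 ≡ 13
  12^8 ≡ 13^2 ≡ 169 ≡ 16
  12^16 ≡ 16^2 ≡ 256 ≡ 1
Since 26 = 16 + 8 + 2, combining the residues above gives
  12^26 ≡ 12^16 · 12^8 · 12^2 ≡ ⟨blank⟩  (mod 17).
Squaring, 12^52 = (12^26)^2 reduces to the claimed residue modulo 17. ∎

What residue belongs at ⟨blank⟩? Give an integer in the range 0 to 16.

Multiply the listed residues: 1 · 16 · 8 = 16 → 128.
Reducing modulo 17: 128 = 7·17 + 9, so 12^26 ≡ 9.

9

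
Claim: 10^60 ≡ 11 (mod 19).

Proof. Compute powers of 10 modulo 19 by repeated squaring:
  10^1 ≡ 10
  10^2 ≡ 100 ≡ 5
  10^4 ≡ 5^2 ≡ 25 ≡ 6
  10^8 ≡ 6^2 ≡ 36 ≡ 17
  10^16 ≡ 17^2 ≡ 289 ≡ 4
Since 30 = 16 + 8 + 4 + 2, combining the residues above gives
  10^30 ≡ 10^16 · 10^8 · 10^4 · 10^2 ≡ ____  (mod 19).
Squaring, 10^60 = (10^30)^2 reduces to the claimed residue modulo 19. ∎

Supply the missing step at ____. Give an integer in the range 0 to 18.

7

10^16 · 10^8 · 10^4 · 10^2 ≡ 4 · 17 · 6 · 5 = 2040.
2040 mod 19 = 7, so 10^30 ≡ 7 (mod 19).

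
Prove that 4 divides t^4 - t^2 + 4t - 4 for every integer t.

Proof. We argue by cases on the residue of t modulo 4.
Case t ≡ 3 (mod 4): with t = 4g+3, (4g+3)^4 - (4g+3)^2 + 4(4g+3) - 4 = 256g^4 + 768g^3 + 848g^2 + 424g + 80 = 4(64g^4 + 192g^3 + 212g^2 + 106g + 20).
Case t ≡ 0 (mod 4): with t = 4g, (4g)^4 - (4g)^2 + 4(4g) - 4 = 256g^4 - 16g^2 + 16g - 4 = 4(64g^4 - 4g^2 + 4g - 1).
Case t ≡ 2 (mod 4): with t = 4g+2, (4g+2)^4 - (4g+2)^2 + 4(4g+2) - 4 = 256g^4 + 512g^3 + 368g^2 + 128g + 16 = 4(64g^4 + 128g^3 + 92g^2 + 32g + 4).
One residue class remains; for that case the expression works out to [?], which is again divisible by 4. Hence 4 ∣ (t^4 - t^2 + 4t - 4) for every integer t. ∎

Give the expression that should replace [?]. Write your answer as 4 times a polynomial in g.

The residues treated are {3, 0, 2}, so the missing case is t ≡ 1 (mod 4); write t = 4g+1.
Then (4g+1)^4 - (4g+1)^2 + 4(4g+1) - 4 = 256g^4 + 256g^3 + 80g^2 + 24g = 4(64g^4 + 64g^3 + 20g^2 + 6g).

4(64g^4 + 64g^3 + 20g^2 + 6g)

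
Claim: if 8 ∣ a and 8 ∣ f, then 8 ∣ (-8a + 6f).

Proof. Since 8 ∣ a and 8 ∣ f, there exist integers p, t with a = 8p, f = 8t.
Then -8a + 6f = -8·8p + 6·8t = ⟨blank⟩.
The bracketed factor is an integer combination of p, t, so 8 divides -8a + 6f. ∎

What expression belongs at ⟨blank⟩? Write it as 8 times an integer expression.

8(-8p + 6t)

Each term has a factor of 8: -8·8p + 6·8t = 8·(-8p + 6t).
Since -8p + 6t is an integer, 8 ∣ (-8a + 6f).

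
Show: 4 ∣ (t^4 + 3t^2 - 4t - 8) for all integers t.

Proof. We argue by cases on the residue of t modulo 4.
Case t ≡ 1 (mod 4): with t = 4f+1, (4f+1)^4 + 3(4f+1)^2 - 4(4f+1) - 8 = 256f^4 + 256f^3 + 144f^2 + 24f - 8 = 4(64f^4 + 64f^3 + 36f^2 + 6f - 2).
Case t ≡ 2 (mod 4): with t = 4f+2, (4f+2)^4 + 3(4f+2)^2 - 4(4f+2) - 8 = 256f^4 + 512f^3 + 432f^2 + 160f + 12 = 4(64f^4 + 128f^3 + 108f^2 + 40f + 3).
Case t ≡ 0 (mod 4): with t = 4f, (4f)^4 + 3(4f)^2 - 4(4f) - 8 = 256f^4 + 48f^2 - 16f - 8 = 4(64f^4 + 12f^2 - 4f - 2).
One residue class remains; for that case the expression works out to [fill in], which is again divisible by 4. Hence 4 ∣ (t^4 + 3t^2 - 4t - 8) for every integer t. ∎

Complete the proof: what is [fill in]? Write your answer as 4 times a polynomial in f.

4(64f^4 + 192f^3 + 228f^2 + 122f + 22)

Only t ≡ 3 (mod 4) is unaccounted for. Put t = 4f+3:
(4f+3)^4 + 3(4f+3)^2 - 4(4f+3) - 8 expands to 256f^4 + 768f^3 + 912f^2 + 488f + 88,
and factoring out 4 leaves 4(64f^4 + 192f^3 + 228f^2 + 122f + 22).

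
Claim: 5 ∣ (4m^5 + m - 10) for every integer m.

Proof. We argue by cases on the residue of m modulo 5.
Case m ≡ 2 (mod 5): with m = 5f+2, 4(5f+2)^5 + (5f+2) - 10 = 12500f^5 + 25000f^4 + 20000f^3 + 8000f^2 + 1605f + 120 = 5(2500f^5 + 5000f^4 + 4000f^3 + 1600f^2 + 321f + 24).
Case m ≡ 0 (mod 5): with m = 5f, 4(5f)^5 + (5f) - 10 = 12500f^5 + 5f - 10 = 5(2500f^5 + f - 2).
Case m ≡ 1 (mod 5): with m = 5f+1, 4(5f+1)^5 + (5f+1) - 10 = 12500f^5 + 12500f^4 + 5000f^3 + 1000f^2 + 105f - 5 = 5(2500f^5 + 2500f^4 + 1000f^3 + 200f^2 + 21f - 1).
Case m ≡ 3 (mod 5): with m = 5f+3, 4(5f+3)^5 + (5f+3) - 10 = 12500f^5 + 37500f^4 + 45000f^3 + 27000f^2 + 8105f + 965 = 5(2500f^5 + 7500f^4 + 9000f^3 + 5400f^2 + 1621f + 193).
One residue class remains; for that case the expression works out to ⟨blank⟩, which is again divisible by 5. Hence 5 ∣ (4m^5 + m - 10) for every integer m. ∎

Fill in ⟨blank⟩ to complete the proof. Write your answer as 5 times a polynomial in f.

The residues treated are {2, 0, 1, 3}, so the missing case is m ≡ 4 (mod 5); write m = 5f+4.
Then 4(5f+4)^5 + (5f+4) - 10 = 12500f^5 + 50000f^4 + 80000f^3 + 64000f^2 + 25605f + 4090 = 5(2500f^5 + 10000f^4 + 16000f^3 + 12800f^2 + 5121f + 818).

5(2500f^5 + 10000f^4 + 16000f^3 + 12800f^2 + 5121f + 818)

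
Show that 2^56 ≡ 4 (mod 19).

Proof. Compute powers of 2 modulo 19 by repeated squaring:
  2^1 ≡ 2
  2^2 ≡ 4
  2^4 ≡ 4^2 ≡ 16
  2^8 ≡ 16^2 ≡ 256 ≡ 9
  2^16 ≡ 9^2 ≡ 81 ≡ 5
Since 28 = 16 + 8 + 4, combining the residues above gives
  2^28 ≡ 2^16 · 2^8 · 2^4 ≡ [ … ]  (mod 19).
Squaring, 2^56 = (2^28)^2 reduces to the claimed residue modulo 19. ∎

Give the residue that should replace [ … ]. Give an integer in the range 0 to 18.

17

Multiply the listed residues: 5 · 9 · 16 = 45 → 720.
Reducing modulo 19: 720 = 37·19 + 17, so 2^28 ≡ 17.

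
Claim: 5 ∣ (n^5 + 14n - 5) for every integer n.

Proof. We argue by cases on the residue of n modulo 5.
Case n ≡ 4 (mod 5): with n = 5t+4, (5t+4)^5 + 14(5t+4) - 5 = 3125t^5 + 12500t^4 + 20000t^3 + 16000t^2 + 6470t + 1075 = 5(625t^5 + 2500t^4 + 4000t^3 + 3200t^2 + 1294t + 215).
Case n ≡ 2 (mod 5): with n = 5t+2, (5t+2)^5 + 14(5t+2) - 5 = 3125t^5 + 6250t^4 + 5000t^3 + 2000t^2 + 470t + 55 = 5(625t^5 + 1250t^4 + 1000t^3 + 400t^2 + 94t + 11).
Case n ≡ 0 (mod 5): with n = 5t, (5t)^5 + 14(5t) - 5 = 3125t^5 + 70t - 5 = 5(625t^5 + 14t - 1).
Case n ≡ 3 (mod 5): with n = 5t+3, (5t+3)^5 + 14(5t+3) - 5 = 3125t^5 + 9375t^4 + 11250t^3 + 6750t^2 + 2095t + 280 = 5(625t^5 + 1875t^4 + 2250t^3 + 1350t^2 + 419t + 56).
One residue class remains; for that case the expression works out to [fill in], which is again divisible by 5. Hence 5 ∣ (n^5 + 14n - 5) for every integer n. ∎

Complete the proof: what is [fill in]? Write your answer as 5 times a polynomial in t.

The residues treated are {4, 2, 0, 3}, so the missing case is n ≡ 1 (mod 5); write n = 5t+1.
Then (5t+1)^5 + 14(5t+1) - 5 = 3125t^5 + 3125t^4 + 1250t^3 + 250t^2 + 95t + 10 = 5(625t^5 + 625t^4 + 250t^3 + 50t^2 + 19t + 2).

5(625t^5 + 625t^4 + 250t^3 + 50t^2 + 19t + 2)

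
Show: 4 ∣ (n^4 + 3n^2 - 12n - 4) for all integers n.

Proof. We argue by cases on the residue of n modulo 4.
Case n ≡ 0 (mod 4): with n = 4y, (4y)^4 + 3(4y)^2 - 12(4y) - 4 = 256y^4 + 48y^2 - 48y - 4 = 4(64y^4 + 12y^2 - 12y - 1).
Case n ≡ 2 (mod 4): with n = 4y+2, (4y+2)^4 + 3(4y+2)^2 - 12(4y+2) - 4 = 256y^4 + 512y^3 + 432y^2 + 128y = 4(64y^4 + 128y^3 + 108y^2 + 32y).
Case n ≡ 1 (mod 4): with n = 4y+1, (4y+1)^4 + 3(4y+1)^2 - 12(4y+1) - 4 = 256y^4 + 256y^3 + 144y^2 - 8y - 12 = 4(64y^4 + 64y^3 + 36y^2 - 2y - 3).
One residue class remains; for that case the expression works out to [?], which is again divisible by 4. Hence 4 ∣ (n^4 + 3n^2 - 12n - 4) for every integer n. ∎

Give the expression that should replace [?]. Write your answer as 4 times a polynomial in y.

4(64y^4 + 192y^3 + 228y^2 + 114y + 17)

The residues treated are {0, 2, 1}, so the missing case is n ≡ 3 (mod 4); write n = 4y+3.
Then (4y+3)^4 + 3(4y+3)^2 - 12(4y+3) - 4 = 256y^4 + 768y^3 + 912y^2 + 456y + 68 = 4(64y^4 + 192y^3 + 228y^2 + 114y + 17).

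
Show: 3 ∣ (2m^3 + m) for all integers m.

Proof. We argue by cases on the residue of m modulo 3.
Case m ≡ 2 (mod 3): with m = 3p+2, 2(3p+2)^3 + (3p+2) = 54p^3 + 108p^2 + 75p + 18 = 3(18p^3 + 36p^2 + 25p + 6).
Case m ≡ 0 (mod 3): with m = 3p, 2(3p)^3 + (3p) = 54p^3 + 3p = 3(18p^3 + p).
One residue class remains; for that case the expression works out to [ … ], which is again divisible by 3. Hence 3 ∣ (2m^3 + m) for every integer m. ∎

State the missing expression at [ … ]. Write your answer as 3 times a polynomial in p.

3(18p^3 + 18p^2 + 7p + 1)

Only m ≡ 1 (mod 3) is unaccounted for. Put m = 3p+1:
2(3p+1)^3 + (3p+1) expands to 54p^3 + 54p^2 + 21p + 3,
and factoring out 3 leaves 3(18p^3 + 18p^2 + 7p + 1).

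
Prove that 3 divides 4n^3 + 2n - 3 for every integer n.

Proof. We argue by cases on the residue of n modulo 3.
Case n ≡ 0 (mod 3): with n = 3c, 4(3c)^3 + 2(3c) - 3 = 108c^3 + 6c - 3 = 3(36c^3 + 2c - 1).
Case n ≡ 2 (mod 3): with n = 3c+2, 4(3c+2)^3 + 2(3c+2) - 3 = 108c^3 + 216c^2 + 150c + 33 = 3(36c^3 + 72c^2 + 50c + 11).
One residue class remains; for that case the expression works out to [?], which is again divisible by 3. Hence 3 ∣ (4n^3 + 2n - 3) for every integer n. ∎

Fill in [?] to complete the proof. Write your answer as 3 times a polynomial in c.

3(36c^3 + 36c^2 + 14c + 1)

The residues treated are {0, 2}, so the missing case is n ≡ 1 (mod 3); write n = 3c+1.
Then 4(3c+1)^3 + 2(3c+1) - 3 = 108c^3 + 108c^2 + 42c + 3 = 3(36c^3 + 36c^2 + 14c + 1).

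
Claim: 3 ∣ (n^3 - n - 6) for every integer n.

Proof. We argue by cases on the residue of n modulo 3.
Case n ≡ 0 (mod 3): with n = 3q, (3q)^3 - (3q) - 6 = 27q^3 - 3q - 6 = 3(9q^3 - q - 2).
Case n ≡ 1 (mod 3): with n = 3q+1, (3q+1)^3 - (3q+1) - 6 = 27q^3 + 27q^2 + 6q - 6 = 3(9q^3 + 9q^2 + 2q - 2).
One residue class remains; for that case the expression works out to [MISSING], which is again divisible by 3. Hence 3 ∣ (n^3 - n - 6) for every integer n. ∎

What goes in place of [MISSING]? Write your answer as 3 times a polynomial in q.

Only n ≡ 2 (mod 3) is unaccounted for. Put n = 3q+2:
(3q+2)^3 - (3q+2) - 6 expands to 27q^3 + 54q^2 + 33q,
and factoring out 3 leaves 3(9q^3 + 18q^2 + 11q).

3(9q^3 + 18q^2 + 11q)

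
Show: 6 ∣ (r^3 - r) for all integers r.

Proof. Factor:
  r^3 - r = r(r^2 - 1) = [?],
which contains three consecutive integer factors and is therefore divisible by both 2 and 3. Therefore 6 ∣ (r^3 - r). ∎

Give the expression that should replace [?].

(r - 1)r(r + 1)

r(r^2 - 1) = r(r - 1)(r + 1) = (r - 1)r(r + 1).
These three factors are consecutive integers, so their product is divisible by 6.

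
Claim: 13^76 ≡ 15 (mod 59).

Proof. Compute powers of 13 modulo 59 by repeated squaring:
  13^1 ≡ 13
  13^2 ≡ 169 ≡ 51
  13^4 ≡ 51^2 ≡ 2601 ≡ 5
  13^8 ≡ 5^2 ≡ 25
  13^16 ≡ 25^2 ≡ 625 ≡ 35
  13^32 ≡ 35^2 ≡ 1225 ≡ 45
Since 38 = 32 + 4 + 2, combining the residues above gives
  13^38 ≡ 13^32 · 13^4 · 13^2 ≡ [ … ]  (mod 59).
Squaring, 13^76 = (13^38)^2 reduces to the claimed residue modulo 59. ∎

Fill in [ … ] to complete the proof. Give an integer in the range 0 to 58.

29

13^32 · 13^4 · 13^2 ≡ 45 · 5 · 51 = 11475.
11475 mod 59 = 29, so 13^38 ≡ 29 (mod 59).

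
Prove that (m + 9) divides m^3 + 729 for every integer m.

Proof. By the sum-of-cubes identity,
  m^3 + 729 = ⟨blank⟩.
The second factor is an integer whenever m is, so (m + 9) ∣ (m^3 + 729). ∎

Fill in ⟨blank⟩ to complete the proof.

(m + 9)(m^2 - 9m + 81)

Polynomial division of m^3 + 729 by m + 9 leaves remainder 0 and quotient m^2 - 9m + 81.
Hence m^3 + 729 = (m + 9)(m^2 - 9m + 81).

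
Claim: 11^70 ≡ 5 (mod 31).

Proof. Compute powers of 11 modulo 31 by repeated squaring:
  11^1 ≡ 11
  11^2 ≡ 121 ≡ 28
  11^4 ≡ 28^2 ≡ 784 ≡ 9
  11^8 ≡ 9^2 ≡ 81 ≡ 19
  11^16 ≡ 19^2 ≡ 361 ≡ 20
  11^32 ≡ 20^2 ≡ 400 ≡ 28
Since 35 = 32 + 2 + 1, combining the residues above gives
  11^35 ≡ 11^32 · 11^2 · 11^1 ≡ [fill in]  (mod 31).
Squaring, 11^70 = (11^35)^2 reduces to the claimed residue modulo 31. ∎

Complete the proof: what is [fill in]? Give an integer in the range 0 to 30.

6

11^32 · 11^2 · 11^1 ≡ 28 · 28 · 11 = 8624.
8624 mod 31 = 6, so 11^35 ≡ 6 (mod 31).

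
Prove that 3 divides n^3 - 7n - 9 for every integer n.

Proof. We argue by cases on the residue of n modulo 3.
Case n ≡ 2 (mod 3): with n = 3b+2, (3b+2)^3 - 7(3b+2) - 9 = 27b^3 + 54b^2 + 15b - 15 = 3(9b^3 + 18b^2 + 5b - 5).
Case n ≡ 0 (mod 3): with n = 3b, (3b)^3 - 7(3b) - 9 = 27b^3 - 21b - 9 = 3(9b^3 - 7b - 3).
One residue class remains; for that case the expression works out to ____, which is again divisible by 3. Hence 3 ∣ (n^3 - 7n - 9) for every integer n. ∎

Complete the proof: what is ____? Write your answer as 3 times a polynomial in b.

3(9b^3 + 9b^2 - 4b - 5)

Only n ≡ 1 (mod 3) is unaccounted for. Put n = 3b+1:
(3b+1)^3 - 7(3b+1) - 9 expands to 27b^3 + 27b^2 - 12b - 15,
and factoring out 3 leaves 3(9b^3 + 9b^2 - 4b - 5).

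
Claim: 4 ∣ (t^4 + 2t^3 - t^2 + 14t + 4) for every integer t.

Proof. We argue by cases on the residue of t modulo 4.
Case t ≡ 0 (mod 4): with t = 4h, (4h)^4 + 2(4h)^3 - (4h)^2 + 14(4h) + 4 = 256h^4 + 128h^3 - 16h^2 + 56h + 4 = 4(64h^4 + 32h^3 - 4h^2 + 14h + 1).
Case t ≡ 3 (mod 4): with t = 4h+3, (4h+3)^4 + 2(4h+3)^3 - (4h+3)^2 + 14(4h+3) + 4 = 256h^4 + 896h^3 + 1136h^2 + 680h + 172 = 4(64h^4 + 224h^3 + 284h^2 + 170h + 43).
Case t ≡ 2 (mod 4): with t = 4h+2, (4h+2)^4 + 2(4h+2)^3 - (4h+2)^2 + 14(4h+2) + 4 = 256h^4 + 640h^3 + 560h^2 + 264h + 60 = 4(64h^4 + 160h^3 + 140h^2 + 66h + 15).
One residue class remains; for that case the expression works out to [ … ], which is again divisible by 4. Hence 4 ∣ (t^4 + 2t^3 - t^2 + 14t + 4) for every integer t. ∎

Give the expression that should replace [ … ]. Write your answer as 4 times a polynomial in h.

Only t ≡ 1 (mod 4) is unaccounted for. Put t = 4h+1:
(4h+1)^4 + 2(4h+1)^3 - (4h+1)^2 + 14(4h+1) + 4 expands to 256h^4 + 384h^3 + 176h^2 + 88h + 20,
and factoring out 4 leaves 4(64h^4 + 96h^3 + 44h^2 + 22h + 5).

4(64h^4 + 96h^3 + 44h^2 + 22h + 5)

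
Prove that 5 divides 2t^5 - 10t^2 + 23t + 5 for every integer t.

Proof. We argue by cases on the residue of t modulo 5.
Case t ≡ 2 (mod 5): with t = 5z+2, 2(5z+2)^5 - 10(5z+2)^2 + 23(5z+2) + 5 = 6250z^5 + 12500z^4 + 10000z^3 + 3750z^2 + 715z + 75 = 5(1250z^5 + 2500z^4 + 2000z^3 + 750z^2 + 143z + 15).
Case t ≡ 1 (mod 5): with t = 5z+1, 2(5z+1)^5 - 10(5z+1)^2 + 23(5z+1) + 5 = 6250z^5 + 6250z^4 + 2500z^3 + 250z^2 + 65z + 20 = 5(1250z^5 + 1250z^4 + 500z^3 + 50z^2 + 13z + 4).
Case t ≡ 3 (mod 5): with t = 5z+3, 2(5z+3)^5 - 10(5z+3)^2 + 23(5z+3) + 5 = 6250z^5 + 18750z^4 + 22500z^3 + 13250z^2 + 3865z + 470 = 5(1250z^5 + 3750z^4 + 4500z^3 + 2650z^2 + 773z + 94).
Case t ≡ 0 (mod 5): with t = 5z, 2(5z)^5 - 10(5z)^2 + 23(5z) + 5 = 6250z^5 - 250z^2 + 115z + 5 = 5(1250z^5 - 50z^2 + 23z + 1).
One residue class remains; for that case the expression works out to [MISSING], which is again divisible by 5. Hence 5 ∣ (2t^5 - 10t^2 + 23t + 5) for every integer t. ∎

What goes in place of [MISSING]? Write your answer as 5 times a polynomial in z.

The residues treated are {2, 1, 3, 0}, so the missing case is t ≡ 4 (mod 5); write t = 5z+4.
Then 2(5z+4)^5 - 10(5z+4)^2 + 23(5z+4) + 5 = 6250z^5 + 25000z^4 + 40000z^3 + 31750z^2 + 12515z + 1985 = 5(1250z^5 + 5000z^4 + 8000z^3 + 6350z^2 + 2503z + 397).

5(1250z^5 + 5000z^4 + 8000z^3 + 6350z^2 + 2503z + 397)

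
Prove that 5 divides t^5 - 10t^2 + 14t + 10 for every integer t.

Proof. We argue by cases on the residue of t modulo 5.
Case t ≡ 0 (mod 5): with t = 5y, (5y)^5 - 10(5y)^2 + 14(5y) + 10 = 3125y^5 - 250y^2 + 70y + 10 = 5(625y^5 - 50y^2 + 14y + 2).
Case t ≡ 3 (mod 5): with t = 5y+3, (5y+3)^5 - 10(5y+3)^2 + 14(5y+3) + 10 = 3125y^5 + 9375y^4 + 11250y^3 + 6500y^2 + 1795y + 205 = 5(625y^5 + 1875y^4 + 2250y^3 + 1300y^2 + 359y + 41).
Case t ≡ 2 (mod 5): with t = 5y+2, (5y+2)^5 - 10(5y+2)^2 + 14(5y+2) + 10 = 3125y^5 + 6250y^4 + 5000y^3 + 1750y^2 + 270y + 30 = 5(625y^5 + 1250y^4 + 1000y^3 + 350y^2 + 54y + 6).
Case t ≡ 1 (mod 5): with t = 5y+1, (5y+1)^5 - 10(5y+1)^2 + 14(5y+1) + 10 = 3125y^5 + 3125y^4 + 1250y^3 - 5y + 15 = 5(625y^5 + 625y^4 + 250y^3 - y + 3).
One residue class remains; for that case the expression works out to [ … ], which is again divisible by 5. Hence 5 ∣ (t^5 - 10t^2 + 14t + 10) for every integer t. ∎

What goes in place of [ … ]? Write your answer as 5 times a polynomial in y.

The residues treated are {0, 3, 2, 1}, so the missing case is t ≡ 4 (mod 5); write t = 5y+4.
Then (5y+4)^5 - 10(5y+4)^2 + 14(5y+4) + 10 = 3125y^5 + 12500y^4 + 20000y^3 + 15750y^2 + 6070y + 930 = 5(625y^5 + 2500y^4 + 4000y^3 + 3150y^2 + 1214y + 186).

5(625y^5 + 2500y^4 + 4000y^3 + 3150y^2 + 1214y + 186)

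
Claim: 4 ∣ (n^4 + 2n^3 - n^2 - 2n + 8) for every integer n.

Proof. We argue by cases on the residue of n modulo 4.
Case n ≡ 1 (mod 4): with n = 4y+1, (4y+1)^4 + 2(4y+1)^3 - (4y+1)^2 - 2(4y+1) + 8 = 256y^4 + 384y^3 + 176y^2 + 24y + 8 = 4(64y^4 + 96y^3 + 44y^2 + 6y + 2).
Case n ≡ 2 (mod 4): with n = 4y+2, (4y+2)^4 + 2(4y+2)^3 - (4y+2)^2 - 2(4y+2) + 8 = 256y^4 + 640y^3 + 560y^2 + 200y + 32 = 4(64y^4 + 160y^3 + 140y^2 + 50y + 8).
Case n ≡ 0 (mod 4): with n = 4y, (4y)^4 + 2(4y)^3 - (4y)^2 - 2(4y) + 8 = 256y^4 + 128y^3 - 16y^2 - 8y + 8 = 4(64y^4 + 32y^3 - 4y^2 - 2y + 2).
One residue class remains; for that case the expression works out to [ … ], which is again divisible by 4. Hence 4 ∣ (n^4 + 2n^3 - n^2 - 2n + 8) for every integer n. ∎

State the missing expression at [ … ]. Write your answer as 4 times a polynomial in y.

Only n ≡ 3 (mod 4) is unaccounted for. Put n = 4y+3:
(4y+3)^4 + 2(4y+3)^3 - (4y+3)^2 - 2(4y+3) + 8 expands to 256y^4 + 896y^3 + 1136y^2 + 616y + 128,
and factoring out 4 leaves 4(64y^4 + 224y^3 + 284y^2 + 154y + 32).

4(64y^4 + 224y^3 + 284y^2 + 154y + 32)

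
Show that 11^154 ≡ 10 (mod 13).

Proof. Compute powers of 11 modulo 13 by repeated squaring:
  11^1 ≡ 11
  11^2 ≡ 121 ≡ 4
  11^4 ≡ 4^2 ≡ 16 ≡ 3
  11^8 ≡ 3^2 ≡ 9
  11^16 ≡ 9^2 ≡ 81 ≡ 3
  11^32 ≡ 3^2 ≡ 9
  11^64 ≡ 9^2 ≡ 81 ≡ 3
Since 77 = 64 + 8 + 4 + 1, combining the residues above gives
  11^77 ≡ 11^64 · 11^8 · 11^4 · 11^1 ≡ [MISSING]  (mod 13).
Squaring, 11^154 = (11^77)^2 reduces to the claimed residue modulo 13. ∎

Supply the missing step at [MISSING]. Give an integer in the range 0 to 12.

7

11^64 · 11^8 · 11^4 · 11^1 ≡ 3 · 9 · 3 · 11 = 891.
891 mod 13 = 7, so 11^77 ≡ 7 (mod 13).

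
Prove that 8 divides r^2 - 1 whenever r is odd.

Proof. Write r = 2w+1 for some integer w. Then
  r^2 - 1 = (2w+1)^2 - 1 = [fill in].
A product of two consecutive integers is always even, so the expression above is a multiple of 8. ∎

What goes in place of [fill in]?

4w(w + 1)

(2w+1)^2 - 1 = 4w^2 + 4w + 1 - 1 = 4w^2 + 4w = 4w(w+1).
Since w and w+1 are consecutive, w(w+1) is even, and 4·(even) is a multiple of 8.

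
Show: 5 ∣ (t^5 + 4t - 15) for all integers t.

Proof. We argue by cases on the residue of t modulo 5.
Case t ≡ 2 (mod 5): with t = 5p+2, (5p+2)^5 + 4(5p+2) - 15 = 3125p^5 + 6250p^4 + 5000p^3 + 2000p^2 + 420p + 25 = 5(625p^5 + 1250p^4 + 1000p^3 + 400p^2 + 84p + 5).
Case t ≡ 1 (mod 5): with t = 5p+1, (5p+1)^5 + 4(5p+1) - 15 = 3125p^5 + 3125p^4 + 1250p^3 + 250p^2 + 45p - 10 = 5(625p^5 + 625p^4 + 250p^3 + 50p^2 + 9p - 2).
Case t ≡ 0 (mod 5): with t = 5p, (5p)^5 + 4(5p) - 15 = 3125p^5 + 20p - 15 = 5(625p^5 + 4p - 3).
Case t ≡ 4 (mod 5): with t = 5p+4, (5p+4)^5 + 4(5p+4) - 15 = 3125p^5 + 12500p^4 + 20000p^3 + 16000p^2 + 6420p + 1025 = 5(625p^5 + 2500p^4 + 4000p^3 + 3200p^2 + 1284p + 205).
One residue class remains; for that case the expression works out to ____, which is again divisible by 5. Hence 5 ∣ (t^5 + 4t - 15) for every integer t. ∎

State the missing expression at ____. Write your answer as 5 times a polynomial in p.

Only t ≡ 3 (mod 5) is unaccounted for. Put t = 5p+3:
(5p+3)^5 + 4(5p+3) - 15 expands to 3125p^5 + 9375p^4 + 11250p^3 + 6750p^2 + 2045p + 240,
and factoring out 5 leaves 5(625p^5 + 1875p^4 + 2250p^3 + 1350p^2 + 409p + 48).

5(625p^5 + 1875p^4 + 2250p^3 + 1350p^2 + 409p + 48)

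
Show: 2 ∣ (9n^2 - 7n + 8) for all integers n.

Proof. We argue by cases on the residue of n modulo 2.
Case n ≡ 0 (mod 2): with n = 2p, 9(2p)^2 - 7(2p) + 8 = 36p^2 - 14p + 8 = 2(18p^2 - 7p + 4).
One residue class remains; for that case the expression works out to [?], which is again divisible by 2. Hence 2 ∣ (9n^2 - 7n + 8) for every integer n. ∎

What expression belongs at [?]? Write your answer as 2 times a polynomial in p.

The residues treated are {0}, so the missing case is n ≡ 1 (mod 2); write n = 2p+1.
Then 9(2p+1)^2 - 7(2p+1) + 8 = 36p^2 + 22p + 10 = 2(18p^2 + 11p + 5).

2(18p^2 + 11p + 5)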